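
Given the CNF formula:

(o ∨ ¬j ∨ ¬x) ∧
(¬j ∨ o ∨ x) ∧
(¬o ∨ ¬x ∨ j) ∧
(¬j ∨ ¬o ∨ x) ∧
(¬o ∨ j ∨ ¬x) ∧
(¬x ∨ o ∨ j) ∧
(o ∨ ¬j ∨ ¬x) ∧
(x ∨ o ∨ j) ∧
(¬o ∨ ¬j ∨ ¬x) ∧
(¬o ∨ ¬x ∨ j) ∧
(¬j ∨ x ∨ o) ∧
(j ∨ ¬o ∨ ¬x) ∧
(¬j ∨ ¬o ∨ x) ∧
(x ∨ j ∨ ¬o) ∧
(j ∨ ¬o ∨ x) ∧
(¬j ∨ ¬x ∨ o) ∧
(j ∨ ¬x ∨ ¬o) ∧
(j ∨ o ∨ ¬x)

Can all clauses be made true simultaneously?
No

No, the formula is not satisfiable.

No assignment of truth values to the variables can make all 18 clauses true simultaneously.

The formula is UNSAT (unsatisfiable).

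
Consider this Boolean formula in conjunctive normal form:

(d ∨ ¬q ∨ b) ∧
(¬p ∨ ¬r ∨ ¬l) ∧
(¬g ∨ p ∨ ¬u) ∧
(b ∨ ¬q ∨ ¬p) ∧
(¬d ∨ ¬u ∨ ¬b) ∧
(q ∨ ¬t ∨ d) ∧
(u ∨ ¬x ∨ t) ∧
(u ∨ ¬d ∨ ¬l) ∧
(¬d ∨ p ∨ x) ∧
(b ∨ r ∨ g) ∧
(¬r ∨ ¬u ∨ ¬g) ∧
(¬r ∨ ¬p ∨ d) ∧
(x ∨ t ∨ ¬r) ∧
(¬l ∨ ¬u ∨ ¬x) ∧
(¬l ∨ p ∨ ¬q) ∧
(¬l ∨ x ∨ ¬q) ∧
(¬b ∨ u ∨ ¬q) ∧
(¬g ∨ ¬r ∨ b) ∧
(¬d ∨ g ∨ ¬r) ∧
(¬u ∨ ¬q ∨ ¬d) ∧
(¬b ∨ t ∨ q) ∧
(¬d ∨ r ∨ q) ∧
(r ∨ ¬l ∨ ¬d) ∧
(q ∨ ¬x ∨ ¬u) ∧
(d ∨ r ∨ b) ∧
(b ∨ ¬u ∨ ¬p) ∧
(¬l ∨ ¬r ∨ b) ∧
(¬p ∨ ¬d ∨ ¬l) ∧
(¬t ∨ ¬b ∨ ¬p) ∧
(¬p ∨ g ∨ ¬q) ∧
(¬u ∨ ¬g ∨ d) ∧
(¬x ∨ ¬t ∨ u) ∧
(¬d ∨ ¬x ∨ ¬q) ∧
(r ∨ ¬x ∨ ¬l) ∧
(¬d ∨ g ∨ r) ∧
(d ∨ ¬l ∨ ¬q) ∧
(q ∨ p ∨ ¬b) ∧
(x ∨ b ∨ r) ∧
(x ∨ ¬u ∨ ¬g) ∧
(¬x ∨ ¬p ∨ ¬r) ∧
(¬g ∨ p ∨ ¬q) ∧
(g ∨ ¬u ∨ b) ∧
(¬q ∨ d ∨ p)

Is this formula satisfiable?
No

No, the formula is not satisfiable.

No assignment of truth values to the variables can make all 43 clauses true simultaneously.

The formula is UNSAT (unsatisfiable).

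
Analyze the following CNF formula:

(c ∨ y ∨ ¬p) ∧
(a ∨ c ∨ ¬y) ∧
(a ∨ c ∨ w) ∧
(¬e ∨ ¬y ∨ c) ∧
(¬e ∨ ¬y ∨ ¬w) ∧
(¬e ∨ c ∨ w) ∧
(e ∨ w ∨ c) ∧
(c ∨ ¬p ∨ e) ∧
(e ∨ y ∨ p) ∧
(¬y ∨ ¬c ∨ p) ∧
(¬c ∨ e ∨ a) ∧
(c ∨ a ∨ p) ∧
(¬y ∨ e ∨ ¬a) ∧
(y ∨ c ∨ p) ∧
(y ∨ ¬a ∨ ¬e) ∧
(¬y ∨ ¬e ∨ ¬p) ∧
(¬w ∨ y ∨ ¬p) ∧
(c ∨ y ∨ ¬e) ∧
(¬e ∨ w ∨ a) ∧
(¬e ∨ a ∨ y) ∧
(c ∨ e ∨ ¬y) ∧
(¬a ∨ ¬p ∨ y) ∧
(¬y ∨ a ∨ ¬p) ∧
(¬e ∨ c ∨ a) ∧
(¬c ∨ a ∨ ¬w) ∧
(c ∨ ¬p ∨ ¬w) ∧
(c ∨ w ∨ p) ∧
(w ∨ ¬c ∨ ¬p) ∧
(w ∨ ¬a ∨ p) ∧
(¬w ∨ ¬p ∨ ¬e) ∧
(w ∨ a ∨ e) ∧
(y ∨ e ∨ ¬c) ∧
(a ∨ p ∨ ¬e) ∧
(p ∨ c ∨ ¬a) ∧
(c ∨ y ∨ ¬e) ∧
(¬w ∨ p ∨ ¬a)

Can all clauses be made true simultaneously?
No

No, the formula is not satisfiable.

No assignment of truth values to the variables can make all 36 clauses true simultaneously.

The formula is UNSAT (unsatisfiable).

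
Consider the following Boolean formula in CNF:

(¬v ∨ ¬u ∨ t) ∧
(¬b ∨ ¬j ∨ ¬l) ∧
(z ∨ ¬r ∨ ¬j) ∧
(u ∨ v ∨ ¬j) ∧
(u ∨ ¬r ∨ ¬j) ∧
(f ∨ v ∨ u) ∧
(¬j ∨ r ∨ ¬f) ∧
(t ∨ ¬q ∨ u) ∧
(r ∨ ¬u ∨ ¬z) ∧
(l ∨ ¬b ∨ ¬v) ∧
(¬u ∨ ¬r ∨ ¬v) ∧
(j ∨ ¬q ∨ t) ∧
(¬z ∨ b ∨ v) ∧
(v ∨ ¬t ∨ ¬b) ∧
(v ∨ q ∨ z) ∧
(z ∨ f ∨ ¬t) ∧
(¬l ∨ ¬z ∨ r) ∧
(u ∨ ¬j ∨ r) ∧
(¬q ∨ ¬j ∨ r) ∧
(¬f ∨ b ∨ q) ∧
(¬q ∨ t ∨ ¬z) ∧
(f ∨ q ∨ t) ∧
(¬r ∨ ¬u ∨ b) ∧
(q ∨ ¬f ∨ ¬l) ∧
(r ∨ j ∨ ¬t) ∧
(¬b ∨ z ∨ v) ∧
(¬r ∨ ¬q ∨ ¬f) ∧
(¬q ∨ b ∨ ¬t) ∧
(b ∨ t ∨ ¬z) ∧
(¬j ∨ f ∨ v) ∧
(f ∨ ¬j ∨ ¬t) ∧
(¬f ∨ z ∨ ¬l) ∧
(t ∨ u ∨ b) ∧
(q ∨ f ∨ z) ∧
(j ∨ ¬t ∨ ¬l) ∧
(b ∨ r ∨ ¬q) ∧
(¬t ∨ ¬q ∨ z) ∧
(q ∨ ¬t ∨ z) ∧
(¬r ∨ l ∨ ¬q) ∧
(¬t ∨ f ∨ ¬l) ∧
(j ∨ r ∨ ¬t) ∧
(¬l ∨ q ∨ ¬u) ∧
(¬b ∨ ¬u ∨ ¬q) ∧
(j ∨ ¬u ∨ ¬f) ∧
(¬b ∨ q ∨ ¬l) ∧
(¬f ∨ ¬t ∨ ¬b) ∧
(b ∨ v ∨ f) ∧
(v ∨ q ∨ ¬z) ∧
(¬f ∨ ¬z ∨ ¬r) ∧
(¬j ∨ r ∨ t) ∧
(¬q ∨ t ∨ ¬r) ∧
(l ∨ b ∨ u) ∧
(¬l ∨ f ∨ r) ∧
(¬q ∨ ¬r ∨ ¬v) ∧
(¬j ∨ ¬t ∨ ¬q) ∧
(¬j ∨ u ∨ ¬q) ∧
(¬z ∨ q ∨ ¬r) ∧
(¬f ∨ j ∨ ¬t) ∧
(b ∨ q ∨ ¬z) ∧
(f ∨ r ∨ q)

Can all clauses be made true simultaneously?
No

No, the formula is not satisfiable.

No assignment of truth values to the variables can make all 60 clauses true simultaneously.

The formula is UNSAT (unsatisfiable).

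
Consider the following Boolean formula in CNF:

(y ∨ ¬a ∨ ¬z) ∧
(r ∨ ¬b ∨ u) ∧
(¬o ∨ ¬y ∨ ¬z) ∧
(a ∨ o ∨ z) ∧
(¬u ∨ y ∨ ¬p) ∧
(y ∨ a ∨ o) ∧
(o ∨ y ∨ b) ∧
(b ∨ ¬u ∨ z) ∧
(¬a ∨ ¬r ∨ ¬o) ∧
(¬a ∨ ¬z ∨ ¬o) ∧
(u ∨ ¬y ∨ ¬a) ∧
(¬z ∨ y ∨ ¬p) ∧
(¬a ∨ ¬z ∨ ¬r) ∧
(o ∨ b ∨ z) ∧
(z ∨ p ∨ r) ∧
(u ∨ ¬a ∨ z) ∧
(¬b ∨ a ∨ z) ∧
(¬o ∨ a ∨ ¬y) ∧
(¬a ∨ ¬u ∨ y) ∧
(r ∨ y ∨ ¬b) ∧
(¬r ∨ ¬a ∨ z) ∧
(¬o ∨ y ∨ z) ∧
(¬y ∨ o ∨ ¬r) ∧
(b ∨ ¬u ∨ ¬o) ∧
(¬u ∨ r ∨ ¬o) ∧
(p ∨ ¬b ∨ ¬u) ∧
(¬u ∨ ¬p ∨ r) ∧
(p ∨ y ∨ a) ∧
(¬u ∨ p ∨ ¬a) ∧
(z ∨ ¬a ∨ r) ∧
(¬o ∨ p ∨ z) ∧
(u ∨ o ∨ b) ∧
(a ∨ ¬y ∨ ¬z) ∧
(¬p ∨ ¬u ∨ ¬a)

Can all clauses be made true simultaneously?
No

No, the formula is not satisfiable.

No assignment of truth values to the variables can make all 34 clauses true simultaneously.

The formula is UNSAT (unsatisfiable).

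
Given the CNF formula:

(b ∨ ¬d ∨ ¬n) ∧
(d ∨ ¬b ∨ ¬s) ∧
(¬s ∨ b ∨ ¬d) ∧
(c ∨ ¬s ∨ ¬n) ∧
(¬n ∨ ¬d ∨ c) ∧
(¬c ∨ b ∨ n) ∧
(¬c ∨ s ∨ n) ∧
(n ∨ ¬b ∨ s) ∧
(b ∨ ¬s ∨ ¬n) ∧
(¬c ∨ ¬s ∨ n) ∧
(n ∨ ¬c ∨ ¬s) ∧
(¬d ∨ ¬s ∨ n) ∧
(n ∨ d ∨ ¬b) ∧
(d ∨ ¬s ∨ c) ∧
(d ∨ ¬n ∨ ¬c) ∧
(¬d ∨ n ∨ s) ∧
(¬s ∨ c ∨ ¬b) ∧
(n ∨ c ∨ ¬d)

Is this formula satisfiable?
Yes

Yes, the formula is satisfiable.

One satisfying assignment is: s=False, c=False, d=False, b=False, n=False

Verification: With this assignment, all 18 clauses evaluate to true.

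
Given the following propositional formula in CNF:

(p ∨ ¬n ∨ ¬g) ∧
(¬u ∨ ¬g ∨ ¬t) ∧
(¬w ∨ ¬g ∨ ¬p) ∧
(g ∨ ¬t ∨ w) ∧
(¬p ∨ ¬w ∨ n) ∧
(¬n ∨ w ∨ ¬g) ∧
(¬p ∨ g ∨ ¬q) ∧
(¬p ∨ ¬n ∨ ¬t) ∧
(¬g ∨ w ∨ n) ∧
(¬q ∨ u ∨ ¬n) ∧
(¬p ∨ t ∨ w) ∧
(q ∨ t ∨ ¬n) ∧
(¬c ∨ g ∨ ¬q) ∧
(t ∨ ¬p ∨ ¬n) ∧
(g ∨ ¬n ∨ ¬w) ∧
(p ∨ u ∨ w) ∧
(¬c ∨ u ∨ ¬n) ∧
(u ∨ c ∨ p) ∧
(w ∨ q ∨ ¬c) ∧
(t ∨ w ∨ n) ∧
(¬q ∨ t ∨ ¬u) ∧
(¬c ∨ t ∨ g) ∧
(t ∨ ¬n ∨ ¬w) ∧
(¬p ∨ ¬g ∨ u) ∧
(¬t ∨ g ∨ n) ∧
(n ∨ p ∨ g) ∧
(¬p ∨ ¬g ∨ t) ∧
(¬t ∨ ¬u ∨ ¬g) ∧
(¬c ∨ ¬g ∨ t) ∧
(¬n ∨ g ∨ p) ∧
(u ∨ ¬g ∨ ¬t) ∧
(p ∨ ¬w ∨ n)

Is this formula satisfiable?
No

No, the formula is not satisfiable.

No assignment of truth values to the variables can make all 32 clauses true simultaneously.

The formula is UNSAT (unsatisfiable).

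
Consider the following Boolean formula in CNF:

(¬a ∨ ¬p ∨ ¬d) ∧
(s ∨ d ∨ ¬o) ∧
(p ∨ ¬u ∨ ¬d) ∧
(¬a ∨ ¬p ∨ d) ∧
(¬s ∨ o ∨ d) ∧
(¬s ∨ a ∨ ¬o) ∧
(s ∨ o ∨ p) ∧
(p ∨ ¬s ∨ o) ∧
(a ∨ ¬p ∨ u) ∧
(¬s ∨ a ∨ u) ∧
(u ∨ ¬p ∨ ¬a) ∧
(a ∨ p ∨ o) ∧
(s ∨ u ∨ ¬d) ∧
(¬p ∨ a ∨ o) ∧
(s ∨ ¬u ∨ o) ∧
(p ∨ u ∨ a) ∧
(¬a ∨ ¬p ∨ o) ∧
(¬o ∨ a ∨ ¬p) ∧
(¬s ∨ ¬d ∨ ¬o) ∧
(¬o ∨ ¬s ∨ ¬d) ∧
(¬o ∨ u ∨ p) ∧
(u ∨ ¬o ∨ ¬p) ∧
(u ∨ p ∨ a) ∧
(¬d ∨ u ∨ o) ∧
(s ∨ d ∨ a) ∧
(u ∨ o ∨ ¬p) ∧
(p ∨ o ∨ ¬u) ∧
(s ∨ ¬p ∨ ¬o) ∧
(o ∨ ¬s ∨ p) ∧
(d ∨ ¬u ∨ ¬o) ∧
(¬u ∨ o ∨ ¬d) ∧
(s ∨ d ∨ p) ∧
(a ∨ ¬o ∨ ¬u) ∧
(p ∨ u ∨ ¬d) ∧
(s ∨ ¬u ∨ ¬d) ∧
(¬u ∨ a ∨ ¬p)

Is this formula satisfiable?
No

No, the formula is not satisfiable.

No assignment of truth values to the variables can make all 36 clauses true simultaneously.

The formula is UNSAT (unsatisfiable).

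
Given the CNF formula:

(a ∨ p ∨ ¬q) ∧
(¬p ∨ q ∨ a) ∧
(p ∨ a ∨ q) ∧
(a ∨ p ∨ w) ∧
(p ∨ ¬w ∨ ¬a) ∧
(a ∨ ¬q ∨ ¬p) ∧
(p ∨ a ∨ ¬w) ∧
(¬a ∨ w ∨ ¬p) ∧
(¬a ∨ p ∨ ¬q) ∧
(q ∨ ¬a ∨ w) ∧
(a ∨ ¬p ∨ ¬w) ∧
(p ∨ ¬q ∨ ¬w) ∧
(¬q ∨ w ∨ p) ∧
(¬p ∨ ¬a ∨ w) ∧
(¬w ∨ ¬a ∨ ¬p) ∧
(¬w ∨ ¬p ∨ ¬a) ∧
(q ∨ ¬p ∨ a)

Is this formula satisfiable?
No

No, the formula is not satisfiable.

No assignment of truth values to the variables can make all 17 clauses true simultaneously.

The formula is UNSAT (unsatisfiable).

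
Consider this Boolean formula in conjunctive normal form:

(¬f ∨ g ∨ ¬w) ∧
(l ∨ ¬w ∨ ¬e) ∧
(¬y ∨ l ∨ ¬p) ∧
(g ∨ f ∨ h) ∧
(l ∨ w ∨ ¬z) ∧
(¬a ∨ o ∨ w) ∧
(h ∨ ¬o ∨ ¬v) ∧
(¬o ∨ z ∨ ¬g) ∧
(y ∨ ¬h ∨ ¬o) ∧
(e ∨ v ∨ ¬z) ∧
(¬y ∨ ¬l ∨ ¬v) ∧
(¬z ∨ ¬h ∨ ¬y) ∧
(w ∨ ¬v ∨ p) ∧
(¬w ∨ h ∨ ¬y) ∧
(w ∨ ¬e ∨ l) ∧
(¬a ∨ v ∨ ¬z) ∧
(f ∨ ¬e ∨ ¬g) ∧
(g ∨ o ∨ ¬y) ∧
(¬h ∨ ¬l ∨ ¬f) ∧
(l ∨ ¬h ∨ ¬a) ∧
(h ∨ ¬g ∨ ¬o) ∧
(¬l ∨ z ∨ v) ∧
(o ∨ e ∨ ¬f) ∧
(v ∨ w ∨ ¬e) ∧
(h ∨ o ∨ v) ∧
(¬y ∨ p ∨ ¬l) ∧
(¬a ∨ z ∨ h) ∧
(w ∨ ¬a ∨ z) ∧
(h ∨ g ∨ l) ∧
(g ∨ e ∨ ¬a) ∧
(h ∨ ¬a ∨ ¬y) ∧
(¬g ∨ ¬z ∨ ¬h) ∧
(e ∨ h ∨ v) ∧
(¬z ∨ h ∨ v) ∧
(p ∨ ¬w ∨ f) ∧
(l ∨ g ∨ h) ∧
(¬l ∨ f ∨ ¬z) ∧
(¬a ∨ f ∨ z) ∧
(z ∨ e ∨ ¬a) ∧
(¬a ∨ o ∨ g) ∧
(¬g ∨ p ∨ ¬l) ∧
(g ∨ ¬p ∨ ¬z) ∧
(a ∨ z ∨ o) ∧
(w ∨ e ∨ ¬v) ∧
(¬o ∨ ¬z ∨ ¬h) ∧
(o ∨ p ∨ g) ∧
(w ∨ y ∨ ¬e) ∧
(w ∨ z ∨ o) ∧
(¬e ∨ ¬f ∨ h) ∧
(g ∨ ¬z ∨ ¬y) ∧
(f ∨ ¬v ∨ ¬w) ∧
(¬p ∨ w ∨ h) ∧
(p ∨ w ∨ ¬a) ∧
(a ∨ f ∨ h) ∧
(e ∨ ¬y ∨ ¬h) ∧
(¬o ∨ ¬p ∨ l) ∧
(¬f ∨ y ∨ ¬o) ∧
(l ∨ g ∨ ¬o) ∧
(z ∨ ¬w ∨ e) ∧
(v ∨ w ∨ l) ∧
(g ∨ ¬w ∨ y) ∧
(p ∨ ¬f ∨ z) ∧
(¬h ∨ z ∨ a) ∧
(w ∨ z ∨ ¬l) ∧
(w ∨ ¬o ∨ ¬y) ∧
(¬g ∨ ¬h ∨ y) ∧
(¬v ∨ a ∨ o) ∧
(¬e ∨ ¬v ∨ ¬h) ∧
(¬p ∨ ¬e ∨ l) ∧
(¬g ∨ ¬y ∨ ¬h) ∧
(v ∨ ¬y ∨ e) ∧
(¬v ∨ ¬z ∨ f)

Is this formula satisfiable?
No

No, the formula is not satisfiable.

No assignment of truth values to the variables can make all 72 clauses true simultaneously.

The formula is UNSAT (unsatisfiable).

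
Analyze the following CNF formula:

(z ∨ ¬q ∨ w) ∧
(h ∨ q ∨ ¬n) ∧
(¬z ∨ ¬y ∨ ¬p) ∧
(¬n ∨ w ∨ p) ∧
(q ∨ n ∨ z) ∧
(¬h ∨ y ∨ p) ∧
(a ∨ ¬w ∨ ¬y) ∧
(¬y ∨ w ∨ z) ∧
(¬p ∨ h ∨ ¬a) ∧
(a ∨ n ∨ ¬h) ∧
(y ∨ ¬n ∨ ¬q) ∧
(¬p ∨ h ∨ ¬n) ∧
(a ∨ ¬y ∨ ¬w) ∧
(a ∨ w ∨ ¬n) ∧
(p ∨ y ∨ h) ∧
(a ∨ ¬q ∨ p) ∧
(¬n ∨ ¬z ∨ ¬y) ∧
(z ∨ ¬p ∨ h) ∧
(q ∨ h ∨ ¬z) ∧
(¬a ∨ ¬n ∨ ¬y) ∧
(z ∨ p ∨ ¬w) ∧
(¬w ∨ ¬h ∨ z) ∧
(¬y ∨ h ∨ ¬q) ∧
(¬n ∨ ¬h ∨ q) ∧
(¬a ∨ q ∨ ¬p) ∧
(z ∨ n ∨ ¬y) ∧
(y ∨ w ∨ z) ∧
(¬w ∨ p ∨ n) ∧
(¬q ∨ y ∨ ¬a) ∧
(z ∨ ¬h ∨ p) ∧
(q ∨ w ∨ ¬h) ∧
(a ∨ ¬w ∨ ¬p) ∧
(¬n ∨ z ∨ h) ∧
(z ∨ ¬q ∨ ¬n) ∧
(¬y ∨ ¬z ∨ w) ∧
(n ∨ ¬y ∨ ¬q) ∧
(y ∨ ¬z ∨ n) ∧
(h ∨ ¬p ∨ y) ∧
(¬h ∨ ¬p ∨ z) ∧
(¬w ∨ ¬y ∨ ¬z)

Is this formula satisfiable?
No

No, the formula is not satisfiable.

No assignment of truth values to the variables can make all 40 clauses true simultaneously.

The formula is UNSAT (unsatisfiable).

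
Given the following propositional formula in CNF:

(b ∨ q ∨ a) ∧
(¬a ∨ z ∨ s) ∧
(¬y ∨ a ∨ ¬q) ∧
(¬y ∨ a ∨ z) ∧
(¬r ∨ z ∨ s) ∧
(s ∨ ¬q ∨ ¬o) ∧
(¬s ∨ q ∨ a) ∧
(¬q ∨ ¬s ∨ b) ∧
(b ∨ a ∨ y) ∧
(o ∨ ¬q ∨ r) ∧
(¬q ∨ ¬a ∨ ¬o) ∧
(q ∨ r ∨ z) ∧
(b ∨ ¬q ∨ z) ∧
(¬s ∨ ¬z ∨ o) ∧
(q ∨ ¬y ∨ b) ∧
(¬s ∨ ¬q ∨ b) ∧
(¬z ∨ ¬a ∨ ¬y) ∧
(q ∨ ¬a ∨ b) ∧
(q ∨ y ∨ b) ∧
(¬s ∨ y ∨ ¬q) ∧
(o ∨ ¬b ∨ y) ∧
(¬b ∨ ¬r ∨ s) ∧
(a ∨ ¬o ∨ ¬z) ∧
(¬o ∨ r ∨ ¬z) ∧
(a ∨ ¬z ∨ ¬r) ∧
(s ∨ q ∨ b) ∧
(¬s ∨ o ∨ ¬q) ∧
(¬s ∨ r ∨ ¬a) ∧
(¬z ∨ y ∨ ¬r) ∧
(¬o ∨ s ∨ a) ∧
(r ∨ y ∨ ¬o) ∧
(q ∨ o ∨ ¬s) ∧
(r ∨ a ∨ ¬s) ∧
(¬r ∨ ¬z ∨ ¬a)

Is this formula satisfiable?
Yes

Yes, the formula is satisfiable.

One satisfying assignment is: r=True, o=True, z=False, y=False, s=True, q=False, a=True, b=True

Verification: With this assignment, all 34 clauses evaluate to true.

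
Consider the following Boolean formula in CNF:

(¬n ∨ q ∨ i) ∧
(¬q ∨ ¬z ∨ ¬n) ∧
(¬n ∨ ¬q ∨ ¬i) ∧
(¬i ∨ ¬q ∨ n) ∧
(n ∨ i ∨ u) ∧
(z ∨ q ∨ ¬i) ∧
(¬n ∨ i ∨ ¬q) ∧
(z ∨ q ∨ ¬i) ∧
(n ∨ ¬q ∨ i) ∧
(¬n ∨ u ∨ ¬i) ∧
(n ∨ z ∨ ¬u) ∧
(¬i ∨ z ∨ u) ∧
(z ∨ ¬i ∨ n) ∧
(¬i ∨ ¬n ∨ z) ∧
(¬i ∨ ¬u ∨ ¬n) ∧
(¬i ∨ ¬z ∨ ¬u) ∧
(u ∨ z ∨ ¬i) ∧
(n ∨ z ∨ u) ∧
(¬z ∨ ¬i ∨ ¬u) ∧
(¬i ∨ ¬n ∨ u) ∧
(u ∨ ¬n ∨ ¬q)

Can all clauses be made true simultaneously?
Yes

Yes, the formula is satisfiable.

One satisfying assignment is: q=False, n=False, z=True, i=False, u=True

Verification: With this assignment, all 21 clauses evaluate to true.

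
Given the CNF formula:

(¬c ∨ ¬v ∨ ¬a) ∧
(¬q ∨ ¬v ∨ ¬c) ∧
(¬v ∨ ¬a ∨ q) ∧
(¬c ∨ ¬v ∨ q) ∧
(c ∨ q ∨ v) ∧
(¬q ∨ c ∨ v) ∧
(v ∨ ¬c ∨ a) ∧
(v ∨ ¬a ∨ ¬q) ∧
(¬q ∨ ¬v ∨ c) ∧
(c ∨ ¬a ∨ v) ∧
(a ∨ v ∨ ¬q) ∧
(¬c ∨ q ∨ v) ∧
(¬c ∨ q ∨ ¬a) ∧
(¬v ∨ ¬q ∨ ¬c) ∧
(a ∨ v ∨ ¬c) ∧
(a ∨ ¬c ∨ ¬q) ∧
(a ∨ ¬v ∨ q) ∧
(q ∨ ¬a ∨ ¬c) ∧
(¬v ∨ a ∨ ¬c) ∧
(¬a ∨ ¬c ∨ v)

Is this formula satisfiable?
No

No, the formula is not satisfiable.

No assignment of truth values to the variables can make all 20 clauses true simultaneously.

The formula is UNSAT (unsatisfiable).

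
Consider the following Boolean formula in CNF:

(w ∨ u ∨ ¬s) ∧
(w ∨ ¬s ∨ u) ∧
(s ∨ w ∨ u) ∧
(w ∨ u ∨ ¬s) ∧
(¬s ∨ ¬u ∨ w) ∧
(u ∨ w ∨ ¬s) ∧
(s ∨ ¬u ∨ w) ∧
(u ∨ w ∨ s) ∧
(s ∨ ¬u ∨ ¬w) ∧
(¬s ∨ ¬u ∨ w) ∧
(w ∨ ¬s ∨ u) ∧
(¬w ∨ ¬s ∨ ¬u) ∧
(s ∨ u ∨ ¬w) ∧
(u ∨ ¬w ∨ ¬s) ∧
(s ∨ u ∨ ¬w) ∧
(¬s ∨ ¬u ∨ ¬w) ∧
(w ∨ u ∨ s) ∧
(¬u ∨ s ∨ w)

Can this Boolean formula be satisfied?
No

No, the formula is not satisfiable.

No assignment of truth values to the variables can make all 18 clauses true simultaneously.

The formula is UNSAT (unsatisfiable).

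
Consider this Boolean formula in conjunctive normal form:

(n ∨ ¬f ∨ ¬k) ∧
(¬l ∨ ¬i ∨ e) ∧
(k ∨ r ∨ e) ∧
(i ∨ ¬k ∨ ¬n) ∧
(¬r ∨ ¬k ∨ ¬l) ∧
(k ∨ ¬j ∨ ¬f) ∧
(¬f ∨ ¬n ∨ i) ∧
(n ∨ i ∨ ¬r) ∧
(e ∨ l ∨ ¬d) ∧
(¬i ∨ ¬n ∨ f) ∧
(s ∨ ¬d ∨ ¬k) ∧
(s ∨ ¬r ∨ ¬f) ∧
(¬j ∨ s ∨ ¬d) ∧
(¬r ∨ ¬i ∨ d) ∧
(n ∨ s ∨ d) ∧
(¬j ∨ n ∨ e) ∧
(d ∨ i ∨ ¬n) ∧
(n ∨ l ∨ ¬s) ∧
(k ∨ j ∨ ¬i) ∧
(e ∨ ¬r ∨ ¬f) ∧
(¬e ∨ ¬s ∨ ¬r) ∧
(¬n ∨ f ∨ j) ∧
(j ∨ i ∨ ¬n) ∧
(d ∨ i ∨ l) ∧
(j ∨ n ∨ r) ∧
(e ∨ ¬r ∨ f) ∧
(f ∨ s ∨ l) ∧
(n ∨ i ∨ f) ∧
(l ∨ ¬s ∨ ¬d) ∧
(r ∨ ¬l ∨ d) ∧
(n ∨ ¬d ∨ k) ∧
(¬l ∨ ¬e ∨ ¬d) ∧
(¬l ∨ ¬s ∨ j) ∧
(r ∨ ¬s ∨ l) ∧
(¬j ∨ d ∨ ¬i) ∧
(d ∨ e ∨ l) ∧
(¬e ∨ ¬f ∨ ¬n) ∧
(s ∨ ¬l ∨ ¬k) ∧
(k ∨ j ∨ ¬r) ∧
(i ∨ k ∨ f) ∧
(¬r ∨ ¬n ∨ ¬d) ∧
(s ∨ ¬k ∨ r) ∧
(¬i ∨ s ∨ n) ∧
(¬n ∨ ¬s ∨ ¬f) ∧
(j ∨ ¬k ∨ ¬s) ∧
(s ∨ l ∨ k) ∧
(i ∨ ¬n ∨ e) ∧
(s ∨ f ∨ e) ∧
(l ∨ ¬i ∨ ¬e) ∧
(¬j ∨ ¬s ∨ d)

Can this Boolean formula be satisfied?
No

No, the formula is not satisfiable.

No assignment of truth values to the variables can make all 50 clauses true simultaneously.

The formula is UNSAT (unsatisfiable).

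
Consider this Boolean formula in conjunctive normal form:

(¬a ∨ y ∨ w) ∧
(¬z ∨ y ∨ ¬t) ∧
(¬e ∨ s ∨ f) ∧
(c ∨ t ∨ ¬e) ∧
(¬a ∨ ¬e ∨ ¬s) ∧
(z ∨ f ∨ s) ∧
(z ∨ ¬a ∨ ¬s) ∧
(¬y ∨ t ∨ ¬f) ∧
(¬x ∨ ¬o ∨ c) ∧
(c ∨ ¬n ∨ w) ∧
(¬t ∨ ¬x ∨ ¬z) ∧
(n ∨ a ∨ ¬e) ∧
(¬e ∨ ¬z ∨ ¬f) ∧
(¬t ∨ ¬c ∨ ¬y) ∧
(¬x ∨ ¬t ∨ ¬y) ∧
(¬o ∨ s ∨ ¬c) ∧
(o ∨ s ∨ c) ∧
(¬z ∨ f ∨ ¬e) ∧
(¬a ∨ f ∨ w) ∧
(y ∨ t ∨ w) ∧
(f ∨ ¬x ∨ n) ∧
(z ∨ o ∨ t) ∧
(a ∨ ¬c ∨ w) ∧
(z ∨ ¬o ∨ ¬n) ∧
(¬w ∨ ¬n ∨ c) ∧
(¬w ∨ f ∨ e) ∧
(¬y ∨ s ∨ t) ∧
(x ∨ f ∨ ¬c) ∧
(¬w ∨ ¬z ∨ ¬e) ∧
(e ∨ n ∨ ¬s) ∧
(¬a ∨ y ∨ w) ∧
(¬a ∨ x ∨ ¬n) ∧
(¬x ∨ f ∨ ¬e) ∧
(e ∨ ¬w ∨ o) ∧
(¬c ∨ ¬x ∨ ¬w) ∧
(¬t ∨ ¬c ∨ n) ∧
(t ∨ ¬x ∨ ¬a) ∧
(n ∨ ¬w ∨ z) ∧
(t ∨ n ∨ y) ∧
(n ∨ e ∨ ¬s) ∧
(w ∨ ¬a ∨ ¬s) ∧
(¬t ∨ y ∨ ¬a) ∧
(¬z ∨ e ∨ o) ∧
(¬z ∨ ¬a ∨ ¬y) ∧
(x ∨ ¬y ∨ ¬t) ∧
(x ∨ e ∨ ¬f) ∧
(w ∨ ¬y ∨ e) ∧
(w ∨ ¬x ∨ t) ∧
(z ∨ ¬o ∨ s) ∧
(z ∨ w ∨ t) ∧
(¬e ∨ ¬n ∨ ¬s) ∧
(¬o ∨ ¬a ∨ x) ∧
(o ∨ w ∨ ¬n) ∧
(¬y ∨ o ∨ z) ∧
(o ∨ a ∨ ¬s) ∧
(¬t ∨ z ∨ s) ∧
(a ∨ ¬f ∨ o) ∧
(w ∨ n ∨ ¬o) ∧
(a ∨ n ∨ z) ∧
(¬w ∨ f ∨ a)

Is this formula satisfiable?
No

No, the formula is not satisfiable.

No assignment of truth values to the variables can make all 60 clauses true simultaneously.

The formula is UNSAT (unsatisfiable).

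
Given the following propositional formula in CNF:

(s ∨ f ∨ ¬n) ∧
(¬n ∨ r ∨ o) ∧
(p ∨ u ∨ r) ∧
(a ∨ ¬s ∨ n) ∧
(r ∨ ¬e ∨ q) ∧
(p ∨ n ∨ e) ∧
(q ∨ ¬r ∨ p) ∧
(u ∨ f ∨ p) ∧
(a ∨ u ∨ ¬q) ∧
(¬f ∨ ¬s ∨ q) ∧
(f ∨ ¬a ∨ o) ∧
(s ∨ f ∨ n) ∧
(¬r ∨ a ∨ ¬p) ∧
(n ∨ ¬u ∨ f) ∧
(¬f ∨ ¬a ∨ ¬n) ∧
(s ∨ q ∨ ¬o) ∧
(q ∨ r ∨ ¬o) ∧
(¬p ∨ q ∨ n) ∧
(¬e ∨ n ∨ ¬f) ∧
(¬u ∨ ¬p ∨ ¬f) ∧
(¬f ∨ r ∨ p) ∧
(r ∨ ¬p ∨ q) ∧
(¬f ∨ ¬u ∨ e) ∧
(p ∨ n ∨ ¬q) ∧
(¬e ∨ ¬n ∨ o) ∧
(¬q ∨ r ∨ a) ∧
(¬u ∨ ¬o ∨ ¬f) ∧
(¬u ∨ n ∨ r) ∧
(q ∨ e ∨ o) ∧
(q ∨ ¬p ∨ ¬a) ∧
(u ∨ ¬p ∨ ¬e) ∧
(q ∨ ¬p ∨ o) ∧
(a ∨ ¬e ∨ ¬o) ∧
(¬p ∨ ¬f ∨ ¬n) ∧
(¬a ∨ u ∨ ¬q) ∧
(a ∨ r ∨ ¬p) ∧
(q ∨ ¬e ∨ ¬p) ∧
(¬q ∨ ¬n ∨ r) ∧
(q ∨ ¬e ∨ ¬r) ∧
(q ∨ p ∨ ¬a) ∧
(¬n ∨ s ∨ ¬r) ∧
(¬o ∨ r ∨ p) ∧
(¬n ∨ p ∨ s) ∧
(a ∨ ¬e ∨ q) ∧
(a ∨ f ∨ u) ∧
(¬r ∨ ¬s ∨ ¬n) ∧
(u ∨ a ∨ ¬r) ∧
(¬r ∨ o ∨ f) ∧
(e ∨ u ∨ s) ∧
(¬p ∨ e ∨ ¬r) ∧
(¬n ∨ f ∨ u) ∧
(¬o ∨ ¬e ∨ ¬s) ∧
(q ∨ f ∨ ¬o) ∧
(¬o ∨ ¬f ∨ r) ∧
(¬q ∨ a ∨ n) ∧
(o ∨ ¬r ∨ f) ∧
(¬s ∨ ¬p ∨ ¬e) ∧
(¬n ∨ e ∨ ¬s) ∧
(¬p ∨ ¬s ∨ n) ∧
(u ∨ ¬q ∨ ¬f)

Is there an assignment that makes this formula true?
No

No, the formula is not satisfiable.

No assignment of truth values to the variables can make all 60 clauses true simultaneously.

The formula is UNSAT (unsatisfiable).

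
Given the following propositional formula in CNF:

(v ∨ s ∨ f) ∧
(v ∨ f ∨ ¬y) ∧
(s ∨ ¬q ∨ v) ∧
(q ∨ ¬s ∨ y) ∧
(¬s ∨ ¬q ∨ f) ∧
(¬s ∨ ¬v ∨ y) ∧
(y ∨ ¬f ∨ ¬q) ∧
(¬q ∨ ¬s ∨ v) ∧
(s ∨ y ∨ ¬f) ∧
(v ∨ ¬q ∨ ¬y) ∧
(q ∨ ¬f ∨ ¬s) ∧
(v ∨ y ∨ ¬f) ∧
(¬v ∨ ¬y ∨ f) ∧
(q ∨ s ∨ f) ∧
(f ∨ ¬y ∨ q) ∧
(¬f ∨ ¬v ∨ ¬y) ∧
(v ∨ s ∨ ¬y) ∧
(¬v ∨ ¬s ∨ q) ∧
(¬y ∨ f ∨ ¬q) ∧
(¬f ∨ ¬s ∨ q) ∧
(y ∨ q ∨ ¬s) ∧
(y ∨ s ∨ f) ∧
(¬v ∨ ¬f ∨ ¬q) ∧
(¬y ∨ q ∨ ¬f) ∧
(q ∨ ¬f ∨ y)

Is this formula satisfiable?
No

No, the formula is not satisfiable.

No assignment of truth values to the variables can make all 25 clauses true simultaneously.

The formula is UNSAT (unsatisfiable).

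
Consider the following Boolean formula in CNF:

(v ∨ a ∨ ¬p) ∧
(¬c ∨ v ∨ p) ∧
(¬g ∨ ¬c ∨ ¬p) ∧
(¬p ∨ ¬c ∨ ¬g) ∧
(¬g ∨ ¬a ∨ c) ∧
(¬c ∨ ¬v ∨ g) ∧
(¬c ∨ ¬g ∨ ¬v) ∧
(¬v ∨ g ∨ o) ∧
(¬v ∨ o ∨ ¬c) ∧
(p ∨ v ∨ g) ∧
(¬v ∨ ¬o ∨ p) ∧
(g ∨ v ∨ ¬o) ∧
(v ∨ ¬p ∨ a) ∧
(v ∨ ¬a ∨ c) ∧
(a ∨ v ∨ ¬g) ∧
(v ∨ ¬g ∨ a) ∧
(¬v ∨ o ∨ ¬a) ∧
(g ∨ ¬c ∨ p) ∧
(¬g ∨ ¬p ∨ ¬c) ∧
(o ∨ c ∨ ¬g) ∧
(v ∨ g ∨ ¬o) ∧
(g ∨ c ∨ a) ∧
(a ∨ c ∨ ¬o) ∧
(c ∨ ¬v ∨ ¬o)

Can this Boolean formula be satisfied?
Yes

Yes, the formula is satisfiable.

One satisfying assignment is: c=True, a=True, p=True, o=False, v=False, g=False

Verification: With this assignment, all 24 clauses evaluate to true.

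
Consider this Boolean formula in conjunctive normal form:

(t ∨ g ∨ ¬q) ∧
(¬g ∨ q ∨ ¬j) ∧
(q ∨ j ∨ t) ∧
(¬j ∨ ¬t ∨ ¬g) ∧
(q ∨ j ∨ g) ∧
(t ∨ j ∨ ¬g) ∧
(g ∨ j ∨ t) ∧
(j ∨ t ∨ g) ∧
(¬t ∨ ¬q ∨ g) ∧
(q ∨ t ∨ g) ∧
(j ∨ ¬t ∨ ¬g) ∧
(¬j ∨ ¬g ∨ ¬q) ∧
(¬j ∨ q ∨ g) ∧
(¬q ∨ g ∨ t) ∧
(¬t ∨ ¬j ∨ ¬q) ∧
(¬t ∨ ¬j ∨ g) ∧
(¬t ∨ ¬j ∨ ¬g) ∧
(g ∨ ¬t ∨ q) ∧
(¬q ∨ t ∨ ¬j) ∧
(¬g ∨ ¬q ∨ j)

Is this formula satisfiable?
No

No, the formula is not satisfiable.

No assignment of truth values to the variables can make all 20 clauses true simultaneously.

The formula is UNSAT (unsatisfiable).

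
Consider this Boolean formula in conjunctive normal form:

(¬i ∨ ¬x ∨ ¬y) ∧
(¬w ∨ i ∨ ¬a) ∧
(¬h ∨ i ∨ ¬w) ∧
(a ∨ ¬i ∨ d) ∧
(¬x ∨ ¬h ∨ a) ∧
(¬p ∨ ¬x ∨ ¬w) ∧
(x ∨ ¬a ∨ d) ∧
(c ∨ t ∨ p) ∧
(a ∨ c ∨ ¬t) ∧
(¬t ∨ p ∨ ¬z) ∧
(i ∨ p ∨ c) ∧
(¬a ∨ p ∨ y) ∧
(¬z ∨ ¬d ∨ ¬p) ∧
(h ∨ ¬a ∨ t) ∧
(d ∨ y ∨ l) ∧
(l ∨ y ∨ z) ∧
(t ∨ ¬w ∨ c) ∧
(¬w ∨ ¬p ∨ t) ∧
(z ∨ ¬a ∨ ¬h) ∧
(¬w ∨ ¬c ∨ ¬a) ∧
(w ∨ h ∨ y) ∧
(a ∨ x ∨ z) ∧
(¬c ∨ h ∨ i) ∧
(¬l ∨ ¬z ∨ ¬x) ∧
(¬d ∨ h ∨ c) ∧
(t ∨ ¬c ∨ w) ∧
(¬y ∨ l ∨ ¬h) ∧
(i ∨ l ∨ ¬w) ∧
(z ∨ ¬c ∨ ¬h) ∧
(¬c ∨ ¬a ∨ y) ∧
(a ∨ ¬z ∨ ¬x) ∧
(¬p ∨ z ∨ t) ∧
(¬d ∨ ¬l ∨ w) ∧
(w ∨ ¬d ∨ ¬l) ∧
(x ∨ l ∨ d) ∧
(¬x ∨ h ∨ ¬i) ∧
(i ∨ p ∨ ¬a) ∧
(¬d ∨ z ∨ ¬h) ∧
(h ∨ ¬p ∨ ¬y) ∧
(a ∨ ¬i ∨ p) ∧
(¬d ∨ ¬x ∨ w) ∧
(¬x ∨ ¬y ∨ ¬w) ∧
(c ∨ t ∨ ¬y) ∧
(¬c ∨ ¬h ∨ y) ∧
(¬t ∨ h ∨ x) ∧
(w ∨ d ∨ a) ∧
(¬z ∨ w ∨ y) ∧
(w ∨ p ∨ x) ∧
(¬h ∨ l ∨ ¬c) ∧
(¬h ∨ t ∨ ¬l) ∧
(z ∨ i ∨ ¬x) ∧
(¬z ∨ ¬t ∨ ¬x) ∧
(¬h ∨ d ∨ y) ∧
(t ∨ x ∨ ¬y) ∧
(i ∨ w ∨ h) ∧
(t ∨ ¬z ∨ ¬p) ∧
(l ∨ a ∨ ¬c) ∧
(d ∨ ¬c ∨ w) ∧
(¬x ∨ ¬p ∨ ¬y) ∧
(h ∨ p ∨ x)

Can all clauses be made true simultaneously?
No

No, the formula is not satisfiable.

No assignment of truth values to the variables can make all 60 clauses true simultaneously.

The formula is UNSAT (unsatisfiable).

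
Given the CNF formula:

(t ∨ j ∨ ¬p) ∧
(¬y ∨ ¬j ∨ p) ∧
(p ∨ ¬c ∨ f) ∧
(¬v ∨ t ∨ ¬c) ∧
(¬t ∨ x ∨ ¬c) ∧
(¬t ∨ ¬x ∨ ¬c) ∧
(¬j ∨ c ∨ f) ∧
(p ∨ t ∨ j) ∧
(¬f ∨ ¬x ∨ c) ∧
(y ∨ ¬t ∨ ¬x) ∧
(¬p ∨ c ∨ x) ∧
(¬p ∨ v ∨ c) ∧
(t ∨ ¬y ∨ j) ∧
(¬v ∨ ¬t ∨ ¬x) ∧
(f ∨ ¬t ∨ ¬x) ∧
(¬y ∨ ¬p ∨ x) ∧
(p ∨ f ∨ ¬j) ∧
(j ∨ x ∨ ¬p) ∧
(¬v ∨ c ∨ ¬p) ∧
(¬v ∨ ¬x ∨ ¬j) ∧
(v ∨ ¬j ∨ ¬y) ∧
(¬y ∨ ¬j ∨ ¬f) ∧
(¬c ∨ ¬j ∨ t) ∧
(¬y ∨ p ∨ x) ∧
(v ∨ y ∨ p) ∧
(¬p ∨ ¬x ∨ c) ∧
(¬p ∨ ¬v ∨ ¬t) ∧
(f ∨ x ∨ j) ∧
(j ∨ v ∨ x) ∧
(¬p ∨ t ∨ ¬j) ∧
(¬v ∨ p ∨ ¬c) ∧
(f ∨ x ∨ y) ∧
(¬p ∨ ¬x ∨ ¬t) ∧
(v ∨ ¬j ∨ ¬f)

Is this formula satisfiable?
Yes

Yes, the formula is satisfiable.

One satisfying assignment is: t=False, v=True, p=False, f=True, j=True, x=False, c=False, y=False

Verification: With this assignment, all 34 clauses evaluate to true.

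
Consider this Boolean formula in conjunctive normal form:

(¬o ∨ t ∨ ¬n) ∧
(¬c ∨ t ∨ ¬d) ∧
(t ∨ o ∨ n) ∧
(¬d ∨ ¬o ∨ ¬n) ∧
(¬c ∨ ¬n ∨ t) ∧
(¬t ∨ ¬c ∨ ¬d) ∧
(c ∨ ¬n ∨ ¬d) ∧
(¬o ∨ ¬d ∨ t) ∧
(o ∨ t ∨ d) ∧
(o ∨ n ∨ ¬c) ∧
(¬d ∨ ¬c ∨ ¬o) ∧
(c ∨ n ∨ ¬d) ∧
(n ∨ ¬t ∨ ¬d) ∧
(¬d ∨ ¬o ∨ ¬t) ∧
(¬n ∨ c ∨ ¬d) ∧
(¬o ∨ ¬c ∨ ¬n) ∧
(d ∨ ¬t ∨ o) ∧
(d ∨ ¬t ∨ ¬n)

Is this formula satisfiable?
Yes

Yes, the formula is satisfiable.

One satisfying assignment is: n=False, o=True, c=False, t=False, d=False

Verification: With this assignment, all 18 clauses evaluate to true.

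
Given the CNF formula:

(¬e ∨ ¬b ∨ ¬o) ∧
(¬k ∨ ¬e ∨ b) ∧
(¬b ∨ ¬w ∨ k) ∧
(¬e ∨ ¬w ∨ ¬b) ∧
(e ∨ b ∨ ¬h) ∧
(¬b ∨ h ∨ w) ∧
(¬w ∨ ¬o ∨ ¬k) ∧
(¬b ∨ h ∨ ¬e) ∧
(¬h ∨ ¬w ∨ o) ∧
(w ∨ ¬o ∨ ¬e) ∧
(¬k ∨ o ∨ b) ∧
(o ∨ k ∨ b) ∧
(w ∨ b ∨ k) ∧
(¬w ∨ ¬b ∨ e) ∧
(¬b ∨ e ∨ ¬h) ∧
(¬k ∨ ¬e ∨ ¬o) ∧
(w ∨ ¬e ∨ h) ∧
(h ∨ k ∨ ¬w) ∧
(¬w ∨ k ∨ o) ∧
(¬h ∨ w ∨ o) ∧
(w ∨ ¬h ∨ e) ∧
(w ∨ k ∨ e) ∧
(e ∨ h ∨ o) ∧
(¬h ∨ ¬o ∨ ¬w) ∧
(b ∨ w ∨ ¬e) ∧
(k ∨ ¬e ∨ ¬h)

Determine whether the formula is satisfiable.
Yes

Yes, the formula is satisfiable.

One satisfying assignment is: k=True, b=False, w=False, e=False, h=False, o=True

Verification: With this assignment, all 26 clauses evaluate to true.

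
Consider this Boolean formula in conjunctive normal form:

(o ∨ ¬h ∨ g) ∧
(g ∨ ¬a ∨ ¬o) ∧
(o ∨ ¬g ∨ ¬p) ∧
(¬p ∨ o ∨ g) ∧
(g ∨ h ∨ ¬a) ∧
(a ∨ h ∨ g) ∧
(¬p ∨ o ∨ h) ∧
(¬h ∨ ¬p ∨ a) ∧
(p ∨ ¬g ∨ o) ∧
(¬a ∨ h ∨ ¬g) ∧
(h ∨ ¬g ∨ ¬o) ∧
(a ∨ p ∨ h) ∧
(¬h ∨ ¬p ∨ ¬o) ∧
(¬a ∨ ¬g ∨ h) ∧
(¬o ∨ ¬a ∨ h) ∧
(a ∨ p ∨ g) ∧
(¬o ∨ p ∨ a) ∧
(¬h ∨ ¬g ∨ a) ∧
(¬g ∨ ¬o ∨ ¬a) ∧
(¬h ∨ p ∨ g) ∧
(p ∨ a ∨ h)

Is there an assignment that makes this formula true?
No

No, the formula is not satisfiable.

No assignment of truth values to the variables can make all 21 clauses true simultaneously.

The formula is UNSAT (unsatisfiable).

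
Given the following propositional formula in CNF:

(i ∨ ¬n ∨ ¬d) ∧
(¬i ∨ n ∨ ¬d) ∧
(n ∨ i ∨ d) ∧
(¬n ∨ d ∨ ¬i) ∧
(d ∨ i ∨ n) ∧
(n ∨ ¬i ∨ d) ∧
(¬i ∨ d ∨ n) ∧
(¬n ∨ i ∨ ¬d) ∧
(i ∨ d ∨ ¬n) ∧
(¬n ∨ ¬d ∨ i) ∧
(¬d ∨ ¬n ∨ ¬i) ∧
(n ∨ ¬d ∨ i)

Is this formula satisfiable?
No

No, the formula is not satisfiable.

No assignment of truth values to the variables can make all 12 clauses true simultaneously.

The formula is UNSAT (unsatisfiable).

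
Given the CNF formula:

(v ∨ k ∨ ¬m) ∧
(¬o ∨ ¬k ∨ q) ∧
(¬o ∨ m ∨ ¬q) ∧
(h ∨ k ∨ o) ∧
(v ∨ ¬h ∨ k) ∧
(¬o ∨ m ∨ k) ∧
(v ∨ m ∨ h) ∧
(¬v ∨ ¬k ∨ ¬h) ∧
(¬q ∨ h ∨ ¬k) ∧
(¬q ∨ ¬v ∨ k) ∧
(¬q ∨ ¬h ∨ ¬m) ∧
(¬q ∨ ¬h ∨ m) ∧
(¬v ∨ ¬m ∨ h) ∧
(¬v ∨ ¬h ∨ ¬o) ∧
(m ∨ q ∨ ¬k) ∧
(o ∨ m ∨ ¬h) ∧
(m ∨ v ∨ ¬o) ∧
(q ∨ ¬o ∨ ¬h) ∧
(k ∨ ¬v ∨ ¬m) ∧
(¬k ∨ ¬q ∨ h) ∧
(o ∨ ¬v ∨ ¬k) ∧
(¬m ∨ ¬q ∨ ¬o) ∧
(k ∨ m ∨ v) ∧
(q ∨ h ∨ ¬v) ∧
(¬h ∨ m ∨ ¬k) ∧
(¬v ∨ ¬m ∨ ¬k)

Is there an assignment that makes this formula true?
Yes

Yes, the formula is satisfiable.

One satisfying assignment is: k=True, o=False, q=False, m=True, h=False, v=False

Verification: With this assignment, all 26 clauses evaluate to true.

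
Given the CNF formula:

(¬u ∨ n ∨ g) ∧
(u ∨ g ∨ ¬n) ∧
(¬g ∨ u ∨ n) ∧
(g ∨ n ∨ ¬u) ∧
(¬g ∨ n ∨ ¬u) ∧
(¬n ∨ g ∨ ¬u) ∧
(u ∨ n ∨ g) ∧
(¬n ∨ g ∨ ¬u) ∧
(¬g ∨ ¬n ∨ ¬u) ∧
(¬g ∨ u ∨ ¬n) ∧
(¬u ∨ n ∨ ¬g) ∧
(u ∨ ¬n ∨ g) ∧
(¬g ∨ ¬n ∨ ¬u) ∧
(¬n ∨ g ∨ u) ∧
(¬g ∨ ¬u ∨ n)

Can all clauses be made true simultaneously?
No

No, the formula is not satisfiable.

No assignment of truth values to the variables can make all 15 clauses true simultaneously.

The formula is UNSAT (unsatisfiable).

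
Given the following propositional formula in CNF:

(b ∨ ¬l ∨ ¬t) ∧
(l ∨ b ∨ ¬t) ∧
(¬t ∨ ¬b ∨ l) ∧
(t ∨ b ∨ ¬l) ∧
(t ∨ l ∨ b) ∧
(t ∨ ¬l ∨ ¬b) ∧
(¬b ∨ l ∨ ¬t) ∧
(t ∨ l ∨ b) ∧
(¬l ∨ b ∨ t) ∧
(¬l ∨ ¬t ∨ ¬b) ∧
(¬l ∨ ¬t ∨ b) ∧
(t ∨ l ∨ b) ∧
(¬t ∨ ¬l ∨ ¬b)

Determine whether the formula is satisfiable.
Yes

Yes, the formula is satisfiable.

One satisfying assignment is: b=True, l=False, t=False

Verification: With this assignment, all 13 clauses evaluate to true.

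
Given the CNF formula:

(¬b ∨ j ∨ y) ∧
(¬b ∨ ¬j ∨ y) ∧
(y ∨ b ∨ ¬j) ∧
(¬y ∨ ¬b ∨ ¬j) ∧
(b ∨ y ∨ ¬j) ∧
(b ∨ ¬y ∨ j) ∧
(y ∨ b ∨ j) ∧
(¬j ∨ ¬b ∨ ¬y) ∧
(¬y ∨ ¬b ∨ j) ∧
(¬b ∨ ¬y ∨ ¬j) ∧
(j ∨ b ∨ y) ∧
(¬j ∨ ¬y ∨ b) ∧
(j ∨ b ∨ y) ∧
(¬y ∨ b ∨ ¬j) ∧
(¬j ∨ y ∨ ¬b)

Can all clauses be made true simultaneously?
No

No, the formula is not satisfiable.

No assignment of truth values to the variables can make all 15 clauses true simultaneously.

The formula is UNSAT (unsatisfiable).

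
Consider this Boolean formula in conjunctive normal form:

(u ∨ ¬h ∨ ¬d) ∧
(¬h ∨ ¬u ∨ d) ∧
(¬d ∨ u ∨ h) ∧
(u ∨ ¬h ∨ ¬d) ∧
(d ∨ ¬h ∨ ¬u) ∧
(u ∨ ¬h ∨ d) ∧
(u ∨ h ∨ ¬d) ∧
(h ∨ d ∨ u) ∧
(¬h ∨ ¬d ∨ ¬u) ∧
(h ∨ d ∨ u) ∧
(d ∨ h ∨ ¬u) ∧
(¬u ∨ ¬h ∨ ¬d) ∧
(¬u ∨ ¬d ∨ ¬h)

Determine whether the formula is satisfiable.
Yes

Yes, the formula is satisfiable.

One satisfying assignment is: d=True, u=True, h=False

Verification: With this assignment, all 13 clauses evaluate to true.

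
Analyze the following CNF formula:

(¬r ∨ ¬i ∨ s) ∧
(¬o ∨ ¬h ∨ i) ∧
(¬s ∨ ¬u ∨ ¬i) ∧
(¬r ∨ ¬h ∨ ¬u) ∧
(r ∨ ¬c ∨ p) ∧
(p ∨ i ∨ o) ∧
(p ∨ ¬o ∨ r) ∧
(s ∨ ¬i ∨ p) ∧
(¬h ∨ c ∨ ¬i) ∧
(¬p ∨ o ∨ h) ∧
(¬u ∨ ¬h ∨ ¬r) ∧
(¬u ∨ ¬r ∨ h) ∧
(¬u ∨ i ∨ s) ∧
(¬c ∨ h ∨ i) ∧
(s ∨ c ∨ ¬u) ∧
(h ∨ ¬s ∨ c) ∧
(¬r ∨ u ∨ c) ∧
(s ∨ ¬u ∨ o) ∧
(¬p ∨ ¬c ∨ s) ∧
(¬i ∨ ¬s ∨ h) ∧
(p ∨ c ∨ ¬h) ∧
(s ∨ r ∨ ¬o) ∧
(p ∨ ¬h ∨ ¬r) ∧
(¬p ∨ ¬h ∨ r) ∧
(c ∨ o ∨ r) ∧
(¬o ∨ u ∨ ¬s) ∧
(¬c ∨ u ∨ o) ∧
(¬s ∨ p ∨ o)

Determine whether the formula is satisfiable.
No

No, the formula is not satisfiable.

No assignment of truth values to the variables can make all 28 clauses true simultaneously.

The formula is UNSAT (unsatisfiable).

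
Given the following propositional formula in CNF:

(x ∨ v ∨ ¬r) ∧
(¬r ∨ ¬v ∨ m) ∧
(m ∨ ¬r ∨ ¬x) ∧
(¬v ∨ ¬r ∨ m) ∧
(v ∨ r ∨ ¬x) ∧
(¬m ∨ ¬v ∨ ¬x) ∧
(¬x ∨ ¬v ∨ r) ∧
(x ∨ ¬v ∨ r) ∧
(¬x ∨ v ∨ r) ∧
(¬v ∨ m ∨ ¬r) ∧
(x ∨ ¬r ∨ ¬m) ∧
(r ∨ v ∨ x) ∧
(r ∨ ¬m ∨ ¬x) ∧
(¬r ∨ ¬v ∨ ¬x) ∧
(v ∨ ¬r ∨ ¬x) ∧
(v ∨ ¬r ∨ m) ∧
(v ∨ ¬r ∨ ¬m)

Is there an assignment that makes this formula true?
No

No, the formula is not satisfiable.

No assignment of truth values to the variables can make all 17 clauses true simultaneously.

The formula is UNSAT (unsatisfiable).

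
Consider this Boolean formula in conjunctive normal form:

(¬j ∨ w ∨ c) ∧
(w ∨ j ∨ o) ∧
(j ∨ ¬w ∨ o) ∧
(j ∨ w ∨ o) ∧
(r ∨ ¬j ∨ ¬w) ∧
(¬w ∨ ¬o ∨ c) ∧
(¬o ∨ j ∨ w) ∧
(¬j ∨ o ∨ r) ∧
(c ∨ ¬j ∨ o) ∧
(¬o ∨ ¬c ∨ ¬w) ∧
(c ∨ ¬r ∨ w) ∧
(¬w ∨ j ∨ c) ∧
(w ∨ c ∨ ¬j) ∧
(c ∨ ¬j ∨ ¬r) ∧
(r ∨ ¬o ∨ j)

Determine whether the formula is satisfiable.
Yes

Yes, the formula is satisfiable.

One satisfying assignment is: c=True, w=False, j=True, r=True, o=False

Verification: With this assignment, all 15 clauses evaluate to true.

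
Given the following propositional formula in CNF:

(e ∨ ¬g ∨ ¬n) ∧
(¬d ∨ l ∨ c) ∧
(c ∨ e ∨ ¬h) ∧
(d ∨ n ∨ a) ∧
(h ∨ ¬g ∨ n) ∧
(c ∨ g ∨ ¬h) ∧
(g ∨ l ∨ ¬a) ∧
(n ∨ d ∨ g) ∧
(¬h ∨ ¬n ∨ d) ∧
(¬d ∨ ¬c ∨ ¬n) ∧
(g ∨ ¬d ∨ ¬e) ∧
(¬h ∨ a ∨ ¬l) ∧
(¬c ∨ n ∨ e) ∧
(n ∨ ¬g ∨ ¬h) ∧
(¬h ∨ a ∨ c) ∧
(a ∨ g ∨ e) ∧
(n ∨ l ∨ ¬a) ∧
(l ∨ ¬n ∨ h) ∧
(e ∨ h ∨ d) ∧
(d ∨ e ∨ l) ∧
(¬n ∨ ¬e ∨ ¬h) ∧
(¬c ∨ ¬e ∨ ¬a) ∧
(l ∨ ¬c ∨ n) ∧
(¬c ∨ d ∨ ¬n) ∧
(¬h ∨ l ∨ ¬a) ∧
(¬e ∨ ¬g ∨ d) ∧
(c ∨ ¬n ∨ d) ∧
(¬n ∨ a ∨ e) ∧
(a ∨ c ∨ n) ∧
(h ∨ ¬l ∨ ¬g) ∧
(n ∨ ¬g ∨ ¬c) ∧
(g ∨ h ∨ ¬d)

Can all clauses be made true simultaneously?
No

No, the formula is not satisfiable.

No assignment of truth values to the variables can make all 32 clauses true simultaneously.

The formula is UNSAT (unsatisfiable).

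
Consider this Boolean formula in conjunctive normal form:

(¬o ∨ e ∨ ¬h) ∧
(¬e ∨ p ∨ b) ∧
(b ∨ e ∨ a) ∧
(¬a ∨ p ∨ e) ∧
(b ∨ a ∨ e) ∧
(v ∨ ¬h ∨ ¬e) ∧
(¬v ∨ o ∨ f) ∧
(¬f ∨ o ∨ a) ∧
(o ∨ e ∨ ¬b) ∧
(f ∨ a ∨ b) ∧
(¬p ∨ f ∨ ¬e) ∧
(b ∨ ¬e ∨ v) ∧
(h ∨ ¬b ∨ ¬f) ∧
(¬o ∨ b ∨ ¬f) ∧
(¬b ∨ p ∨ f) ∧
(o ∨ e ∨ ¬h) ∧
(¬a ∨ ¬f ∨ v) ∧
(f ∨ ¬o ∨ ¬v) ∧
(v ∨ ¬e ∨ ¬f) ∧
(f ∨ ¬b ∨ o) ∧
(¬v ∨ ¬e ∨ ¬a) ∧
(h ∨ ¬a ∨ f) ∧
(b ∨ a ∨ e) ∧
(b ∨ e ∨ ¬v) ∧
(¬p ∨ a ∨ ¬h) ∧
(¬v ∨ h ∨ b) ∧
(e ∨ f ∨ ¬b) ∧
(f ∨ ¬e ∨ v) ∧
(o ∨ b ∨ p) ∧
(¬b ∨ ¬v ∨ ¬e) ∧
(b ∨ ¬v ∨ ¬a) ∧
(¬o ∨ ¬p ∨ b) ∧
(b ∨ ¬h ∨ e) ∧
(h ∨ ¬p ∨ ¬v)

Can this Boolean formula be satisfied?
No

No, the formula is not satisfiable.

No assignment of truth values to the variables can make all 34 clauses true simultaneously.

The formula is UNSAT (unsatisfiable).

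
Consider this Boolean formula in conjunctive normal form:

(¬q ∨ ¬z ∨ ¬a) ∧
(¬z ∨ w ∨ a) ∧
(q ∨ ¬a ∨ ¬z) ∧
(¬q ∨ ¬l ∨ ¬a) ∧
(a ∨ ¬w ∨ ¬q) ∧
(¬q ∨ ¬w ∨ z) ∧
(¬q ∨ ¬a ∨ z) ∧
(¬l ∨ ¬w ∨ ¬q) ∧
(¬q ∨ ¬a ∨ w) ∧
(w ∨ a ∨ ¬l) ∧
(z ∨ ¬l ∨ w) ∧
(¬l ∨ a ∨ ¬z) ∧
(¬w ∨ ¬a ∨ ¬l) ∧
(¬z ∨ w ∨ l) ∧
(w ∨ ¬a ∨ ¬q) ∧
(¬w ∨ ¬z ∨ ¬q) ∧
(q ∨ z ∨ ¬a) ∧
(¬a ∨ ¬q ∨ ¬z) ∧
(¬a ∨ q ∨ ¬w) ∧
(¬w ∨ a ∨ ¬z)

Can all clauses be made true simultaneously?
Yes

Yes, the formula is satisfiable.

One satisfying assignment is: a=False, z=False, q=False, l=False, w=False

Verification: With this assignment, all 20 clauses evaluate to true.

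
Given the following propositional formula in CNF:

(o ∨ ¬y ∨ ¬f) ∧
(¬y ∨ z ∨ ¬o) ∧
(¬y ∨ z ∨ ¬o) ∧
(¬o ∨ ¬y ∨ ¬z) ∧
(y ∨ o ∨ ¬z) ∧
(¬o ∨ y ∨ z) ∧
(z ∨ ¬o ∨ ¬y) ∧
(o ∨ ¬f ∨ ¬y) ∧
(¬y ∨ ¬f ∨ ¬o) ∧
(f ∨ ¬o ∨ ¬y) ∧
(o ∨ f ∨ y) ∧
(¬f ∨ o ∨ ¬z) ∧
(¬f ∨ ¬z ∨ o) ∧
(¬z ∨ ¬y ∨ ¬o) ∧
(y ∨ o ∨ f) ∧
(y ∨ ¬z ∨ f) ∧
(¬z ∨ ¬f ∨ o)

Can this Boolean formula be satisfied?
Yes

Yes, the formula is satisfiable.

One satisfying assignment is: z=False, y=False, f=True, o=False

Verification: With this assignment, all 17 clauses evaluate to true.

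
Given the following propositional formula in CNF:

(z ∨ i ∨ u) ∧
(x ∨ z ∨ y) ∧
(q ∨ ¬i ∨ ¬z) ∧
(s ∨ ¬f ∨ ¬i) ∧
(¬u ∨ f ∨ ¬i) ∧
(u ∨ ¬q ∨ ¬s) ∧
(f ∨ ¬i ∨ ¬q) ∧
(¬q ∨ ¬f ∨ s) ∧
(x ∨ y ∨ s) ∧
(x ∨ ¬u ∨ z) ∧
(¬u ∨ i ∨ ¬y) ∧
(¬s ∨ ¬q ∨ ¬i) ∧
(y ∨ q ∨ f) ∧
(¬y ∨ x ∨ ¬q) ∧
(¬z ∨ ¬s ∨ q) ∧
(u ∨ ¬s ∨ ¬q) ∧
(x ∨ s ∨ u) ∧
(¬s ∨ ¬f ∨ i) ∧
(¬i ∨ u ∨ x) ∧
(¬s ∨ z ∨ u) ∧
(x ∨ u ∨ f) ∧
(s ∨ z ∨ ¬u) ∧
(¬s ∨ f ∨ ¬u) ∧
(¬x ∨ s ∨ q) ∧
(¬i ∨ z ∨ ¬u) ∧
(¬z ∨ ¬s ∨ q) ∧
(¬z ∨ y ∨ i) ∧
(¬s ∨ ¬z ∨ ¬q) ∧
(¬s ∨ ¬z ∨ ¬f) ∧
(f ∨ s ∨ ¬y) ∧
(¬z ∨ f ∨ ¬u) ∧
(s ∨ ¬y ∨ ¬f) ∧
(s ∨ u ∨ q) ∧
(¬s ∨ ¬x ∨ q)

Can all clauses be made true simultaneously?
No

No, the formula is not satisfiable.

No assignment of truth values to the variables can make all 34 clauses true simultaneously.

The formula is UNSAT (unsatisfiable).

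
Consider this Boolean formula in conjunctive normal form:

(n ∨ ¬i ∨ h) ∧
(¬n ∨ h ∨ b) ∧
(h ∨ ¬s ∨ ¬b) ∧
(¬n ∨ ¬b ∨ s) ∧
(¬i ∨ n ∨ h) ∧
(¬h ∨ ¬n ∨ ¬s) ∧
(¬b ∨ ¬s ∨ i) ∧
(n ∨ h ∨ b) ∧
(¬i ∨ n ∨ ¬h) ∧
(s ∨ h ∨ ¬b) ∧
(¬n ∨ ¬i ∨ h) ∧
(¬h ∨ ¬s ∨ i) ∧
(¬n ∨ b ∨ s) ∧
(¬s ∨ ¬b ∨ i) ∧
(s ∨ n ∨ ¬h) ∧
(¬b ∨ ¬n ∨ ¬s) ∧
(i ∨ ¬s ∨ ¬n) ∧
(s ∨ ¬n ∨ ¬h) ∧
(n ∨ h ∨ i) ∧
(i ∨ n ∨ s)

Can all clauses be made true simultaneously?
No

No, the formula is not satisfiable.

No assignment of truth values to the variables can make all 20 clauses true simultaneously.

The formula is UNSAT (unsatisfiable).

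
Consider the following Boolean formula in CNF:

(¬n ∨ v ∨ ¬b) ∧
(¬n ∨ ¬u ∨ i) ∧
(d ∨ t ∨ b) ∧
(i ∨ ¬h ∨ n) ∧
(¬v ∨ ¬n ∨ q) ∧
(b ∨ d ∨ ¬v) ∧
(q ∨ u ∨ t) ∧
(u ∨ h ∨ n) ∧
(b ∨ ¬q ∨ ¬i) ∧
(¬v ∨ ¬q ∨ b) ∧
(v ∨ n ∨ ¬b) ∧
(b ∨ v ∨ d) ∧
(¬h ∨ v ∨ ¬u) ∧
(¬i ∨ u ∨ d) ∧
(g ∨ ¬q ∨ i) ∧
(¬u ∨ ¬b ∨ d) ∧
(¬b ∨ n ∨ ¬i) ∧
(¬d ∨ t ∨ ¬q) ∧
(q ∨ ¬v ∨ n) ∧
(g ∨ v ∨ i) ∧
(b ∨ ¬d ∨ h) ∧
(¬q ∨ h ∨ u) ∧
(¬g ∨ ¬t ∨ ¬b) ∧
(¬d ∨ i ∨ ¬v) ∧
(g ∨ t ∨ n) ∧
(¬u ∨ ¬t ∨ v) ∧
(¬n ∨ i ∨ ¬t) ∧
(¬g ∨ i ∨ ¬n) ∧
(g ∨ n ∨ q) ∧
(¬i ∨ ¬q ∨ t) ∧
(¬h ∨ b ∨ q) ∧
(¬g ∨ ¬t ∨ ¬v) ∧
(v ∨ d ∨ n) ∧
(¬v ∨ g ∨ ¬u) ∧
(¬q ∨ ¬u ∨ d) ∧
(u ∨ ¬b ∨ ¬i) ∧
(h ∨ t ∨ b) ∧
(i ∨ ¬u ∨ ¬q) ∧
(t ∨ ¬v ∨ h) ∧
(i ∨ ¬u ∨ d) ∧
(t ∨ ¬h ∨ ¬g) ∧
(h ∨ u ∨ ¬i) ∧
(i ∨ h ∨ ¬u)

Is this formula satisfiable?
No

No, the formula is not satisfiable.

No assignment of truth values to the variables can make all 43 clauses true simultaneously.

The formula is UNSAT (unsatisfiable).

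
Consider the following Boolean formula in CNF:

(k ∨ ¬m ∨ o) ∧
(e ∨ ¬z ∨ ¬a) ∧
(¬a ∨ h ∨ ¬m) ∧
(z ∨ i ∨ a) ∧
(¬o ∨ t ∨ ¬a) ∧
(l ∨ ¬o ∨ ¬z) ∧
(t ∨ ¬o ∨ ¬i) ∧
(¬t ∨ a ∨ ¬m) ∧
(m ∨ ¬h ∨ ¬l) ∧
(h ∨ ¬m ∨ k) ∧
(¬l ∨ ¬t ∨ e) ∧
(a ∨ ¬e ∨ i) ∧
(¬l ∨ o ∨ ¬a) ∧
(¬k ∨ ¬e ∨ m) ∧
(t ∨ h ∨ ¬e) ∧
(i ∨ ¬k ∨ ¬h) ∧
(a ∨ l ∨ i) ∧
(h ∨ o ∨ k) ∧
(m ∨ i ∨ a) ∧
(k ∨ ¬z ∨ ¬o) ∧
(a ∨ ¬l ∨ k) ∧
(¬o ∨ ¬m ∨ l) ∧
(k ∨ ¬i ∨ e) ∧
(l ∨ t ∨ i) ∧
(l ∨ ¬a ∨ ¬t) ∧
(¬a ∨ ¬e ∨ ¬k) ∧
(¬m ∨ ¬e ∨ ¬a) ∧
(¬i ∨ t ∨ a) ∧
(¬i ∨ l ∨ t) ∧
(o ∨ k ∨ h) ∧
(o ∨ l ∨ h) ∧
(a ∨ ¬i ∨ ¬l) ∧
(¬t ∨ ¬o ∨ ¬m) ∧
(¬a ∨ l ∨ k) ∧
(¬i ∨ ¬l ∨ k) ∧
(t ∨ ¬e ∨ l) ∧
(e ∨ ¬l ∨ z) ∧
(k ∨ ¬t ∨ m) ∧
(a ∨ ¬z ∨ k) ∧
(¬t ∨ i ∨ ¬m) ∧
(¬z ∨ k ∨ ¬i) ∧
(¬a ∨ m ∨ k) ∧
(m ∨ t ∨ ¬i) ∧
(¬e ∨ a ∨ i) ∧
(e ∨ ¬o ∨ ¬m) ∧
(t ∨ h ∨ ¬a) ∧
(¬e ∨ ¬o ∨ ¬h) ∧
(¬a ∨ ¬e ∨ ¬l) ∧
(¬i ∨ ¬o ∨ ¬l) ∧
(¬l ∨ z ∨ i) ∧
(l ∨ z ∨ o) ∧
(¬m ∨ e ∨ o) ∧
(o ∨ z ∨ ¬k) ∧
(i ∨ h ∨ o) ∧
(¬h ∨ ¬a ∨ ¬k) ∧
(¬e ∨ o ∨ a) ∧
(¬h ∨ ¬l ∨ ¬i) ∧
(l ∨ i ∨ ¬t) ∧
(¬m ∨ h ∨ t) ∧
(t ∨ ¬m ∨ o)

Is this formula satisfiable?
Yes

Yes, the formula is satisfiable.

One satisfying assignment is: m=False, e=False, k=True, i=True, a=False, o=False, t=True, l=False, h=True, z=True

Verification: With this assignment, all 60 clauses evaluate to true.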